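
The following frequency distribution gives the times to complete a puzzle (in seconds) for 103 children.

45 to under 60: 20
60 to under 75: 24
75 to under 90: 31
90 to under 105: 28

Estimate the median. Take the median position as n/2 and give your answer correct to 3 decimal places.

Cumulative frequencies: 20, 44, 75, 103
n = 103; position = n/2 = 51.5.
This falls in the class 75 to under 90: L = 75, F = 44, f = 31, h = 15.
Median ≈ 75 + ((51.5 − 44) / 31) × 15 = 78.6290

78.629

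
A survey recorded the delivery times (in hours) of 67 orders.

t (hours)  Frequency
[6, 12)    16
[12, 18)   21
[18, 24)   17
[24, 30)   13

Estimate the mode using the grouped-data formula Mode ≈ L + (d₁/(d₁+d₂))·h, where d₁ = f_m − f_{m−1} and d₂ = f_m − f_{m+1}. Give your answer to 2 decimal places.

15.33

Modal class: [12, 18) (highest frequency 21).
d₁ = 21 − 16 = 5, d₂ = 21 − 17 = 4
Mode ≈ 12 + (5/(5+4)) × 6 = 12 + 3.3333 = 15.3333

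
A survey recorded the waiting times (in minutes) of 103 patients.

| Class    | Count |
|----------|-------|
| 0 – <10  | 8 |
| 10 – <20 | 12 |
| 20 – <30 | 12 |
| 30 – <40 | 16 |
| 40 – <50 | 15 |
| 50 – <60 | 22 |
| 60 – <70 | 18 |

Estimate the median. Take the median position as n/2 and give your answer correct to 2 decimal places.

42.33

Cumulative frequencies: 8, 20, 32, 48, 63, 85, 103
n = 103; position = n/2 = 51.5.
This falls in the class 40 – <50: L = 40, F = 48, f = 15, h = 10.
Median ≈ 40 + ((51.5 − 48) / 15) × 10 = 42.3333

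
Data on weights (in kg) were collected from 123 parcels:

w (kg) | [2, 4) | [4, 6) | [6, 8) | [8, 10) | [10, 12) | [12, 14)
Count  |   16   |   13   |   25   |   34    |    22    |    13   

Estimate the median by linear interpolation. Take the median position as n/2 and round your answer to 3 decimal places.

Cumulative frequencies: 16, 29, 54, 88, 110, 123
n = 123; position = n/2 = 61.5.
This falls in the class [8, 10): L = 8, F = 54, f = 34, h = 2.
Median ≈ 8 + ((61.5 − 54) / 34) × 2 = 8.4412

8.441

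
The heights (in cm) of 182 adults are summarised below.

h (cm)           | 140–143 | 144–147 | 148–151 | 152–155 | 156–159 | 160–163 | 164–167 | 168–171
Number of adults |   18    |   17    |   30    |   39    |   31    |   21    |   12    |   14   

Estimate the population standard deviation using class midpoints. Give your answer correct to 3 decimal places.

7.816

Midpoints: 141.5, 145.5, 149.5, 153.5, 157.5, 161.5, 165.5, 169.5
n = 182, Σfm = 28125, mean = 154.5330
Σfm² = 4357357.5
Σf(m − x̄)² = Σfm² − (Σfm)²/n = 4357357.5 − 28125²/182 = 11117.8022
Population variance = 11117.8022 / 182 = 61.0868
Standard deviation = √61.0868 = 7.8158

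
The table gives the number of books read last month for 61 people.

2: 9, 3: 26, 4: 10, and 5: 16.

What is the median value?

Cumulative frequencies: 9, 35, 45, 61
n = 61, so the median is the value in position (n+1)/2 = 31.
Position 31 falls at value 3.

3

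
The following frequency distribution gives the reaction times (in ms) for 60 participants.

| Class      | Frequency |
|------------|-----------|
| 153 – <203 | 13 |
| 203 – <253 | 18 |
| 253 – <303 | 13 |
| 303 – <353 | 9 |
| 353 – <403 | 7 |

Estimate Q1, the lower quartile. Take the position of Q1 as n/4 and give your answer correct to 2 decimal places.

208.56

Cumulative frequencies: 13, 31, 44, 53, 60
n = 60; position = n/4 = 15.
This falls in the class 203 – <253: L = 203, F = 13, f = 18, h = 50.
Lower quartile ≈ 203 + ((15 − 13) / 18) × 50 = 208.5556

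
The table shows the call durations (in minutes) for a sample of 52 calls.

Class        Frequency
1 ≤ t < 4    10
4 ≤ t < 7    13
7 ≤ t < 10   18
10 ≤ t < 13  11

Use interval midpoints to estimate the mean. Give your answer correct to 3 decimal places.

Midpoints: 2.5, 5.5, 8.5, 11.5
Σfm = 10×2.5 + 13×5.5 + 18×8.5 + 11×11.5 = 376
n = Σf = 52
Mean = 376 / 52 = 7.2308

7.231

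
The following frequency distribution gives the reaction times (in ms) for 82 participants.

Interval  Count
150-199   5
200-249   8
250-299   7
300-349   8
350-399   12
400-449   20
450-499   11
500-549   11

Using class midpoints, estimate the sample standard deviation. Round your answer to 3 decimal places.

103.937

Midpoints: 174.5, 224.5, 274.5, 324.5, 374.5, 424.5, 474.5, 524.5
n = 82, Σfm = 31159, mean = 379.9878
Σfm² = 12715070.5
Σf(m − x̄)² = Σfm² − (Σfm)²/n = 12715070.5 − 31159²/82 = 875030.4878
Sample variance = 875030.4878 / 81 = 10802.8455
Standard deviation = √10802.8455 = 103.9367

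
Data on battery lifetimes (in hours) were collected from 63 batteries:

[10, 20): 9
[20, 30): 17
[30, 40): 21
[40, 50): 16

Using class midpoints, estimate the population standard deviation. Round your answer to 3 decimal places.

Midpoints: 15, 25, 35, 45
n = 63, Σfm = 2015, mean = 31.9841
Σfm² = 70775
Σf(m − x̄)² = Σfm² − (Σfm)²/n = 70775 − 2015²/63 = 6326.9841
Population variance = 6326.9841 / 63 = 100.4283
Standard deviation = √100.4283 = 10.0214

10.021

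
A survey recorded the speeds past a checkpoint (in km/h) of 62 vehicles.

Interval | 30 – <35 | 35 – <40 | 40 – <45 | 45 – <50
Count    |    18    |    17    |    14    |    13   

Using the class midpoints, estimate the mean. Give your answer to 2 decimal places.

39.27

Midpoints: 32.5, 37.5, 42.5, 47.5
Σfm = 18×32.5 + 17×37.5 + 14×42.5 + 13×47.5 = 2435
n = Σf = 62
Mean = 2435 / 62 = 39.2742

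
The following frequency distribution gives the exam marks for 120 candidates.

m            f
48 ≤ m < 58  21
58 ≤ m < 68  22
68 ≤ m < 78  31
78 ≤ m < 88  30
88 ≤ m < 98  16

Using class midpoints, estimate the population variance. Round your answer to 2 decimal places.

Midpoints: 53, 63, 73, 83, 93
n = 120, Σfm = 8740, mean = 72.8333
Σfm² = 656560
Σf(m − x̄)² = Σfm² − (Σfm)²/n = 656560 − 8740²/120 = 19996.6667
Population variance = 19996.6667 / 120 = 166.6389

166.64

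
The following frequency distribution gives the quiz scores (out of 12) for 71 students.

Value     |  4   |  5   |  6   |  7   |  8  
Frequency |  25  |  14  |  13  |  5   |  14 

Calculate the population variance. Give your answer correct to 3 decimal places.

Values: 4, 5, 6, 7, 8
n = 71, Σfx = 395, mean = 5.5634
Σfx² = 2359
Σf(x − x̄)² = Σfx² − (Σfx)²/n = 2359 − 395²/71 = 161.4648
Population variance = 161.4648 / 71 = 2.2742

2.274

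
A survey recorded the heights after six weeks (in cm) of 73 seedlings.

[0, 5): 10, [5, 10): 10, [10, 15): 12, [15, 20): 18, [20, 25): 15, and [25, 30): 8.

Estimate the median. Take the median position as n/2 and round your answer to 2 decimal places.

Cumulative frequencies: 10, 20, 32, 50, 65, 73
n = 73; position = n/2 = 36.5.
This falls in the class [15, 20): L = 15, F = 32, f = 18, h = 5.
Median ≈ 15 + ((36.5 − 32) / 18) × 5 = 16.2500

16.25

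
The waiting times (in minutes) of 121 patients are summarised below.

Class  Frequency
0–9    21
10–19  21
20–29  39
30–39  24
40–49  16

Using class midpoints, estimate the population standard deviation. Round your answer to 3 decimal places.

Midpoints: 4.5, 14.5, 24.5, 34.5, 44.5
n = 121, Σfm = 2894.5, mean = 23.9215
Σfm² = 88500.25
Σf(m − x̄)² = Σfm² − (Σfm)²/n = 88500.25 − 2894.5²/121 = 19259.5041
Population variance = 19259.5041 / 121 = 159.1695
Standard deviation = √159.1695 = 12.6162

12.616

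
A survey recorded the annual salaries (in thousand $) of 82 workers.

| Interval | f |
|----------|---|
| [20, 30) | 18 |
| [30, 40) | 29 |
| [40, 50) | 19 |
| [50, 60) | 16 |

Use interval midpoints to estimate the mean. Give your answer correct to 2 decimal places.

39.02

Midpoints: 25, 35, 45, 55
Σfm = 18×25 + 29×35 + 19×45 + 16×55 = 3200
n = Σf = 82
Mean = 3200 / 82 = 39.0244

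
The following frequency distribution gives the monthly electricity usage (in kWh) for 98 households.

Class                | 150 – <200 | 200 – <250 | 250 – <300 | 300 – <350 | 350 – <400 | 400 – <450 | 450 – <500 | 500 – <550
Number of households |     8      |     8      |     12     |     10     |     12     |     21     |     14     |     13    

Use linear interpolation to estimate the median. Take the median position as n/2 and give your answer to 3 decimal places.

395.833

Cumulative frequencies: 8, 16, 28, 38, 50, 71, 85, 98
n = 98; position = n/2 = 49.
This falls in the class 350 – <400: L = 350, F = 38, f = 12, h = 50.
Median ≈ 350 + ((49 − 38) / 12) × 50 = 395.8333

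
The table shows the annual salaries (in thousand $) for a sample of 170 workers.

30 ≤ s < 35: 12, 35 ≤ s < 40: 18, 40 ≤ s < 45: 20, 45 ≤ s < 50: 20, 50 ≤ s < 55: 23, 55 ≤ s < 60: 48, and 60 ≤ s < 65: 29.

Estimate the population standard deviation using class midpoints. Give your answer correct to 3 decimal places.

9.390

Midpoints: 32.5, 37.5, 42.5, 47.5, 52.5, 57.5, 62.5
n = 170, Σfm = 8645, mean = 50.8529
Σfm² = 454612.5
Σf(m − x̄)² = Σfm² − (Σfm)²/n = 454612.5 − 8645²/170 = 14988.8235
Population variance = 14988.8235 / 170 = 88.1696
Standard deviation = √88.1696 = 9.3899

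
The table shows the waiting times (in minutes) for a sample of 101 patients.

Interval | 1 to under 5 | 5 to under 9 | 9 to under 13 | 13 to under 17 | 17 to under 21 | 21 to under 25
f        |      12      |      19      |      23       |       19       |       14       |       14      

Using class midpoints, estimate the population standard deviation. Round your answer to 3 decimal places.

Midpoints: 3, 7, 11, 15, 19, 23
n = 101, Σfm = 1295, mean = 12.8218
Σfm² = 20557
Σf(m − x̄)² = Σfm² − (Σfm)²/n = 20557 − 1295²/101 = 3952.7921
Population variance = 3952.7921 / 101 = 39.1366
Standard deviation = √39.1366 = 6.2559

6.256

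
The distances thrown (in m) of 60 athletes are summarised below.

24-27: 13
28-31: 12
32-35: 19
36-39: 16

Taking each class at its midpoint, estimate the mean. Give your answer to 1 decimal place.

Midpoints: 25.5, 29.5, 33.5, 37.5
Σfm = 13×25.5 + 12×29.5 + 19×33.5 + 16×37.5 = 1922
n = Σf = 60
Mean = 1922 / 60 = 32.0333

32.0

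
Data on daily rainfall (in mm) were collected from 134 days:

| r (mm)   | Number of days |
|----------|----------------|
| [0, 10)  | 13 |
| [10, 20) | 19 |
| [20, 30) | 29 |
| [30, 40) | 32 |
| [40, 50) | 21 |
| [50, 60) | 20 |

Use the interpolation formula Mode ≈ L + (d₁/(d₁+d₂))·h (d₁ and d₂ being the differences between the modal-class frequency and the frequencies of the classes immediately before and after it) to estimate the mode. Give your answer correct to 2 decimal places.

32.14

Modal class: [30, 40) (highest frequency 32).
d₁ = 32 − 29 = 3, d₂ = 32 − 21 = 11
Mode ≈ 30 + (3/(3+11)) × 10 = 30 + 2.1429 = 32.1429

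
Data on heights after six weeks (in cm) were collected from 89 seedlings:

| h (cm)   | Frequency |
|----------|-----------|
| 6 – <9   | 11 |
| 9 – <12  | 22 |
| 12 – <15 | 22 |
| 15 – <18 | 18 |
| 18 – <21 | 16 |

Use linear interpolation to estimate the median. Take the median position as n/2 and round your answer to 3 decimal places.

13.568

Cumulative frequencies: 11, 33, 55, 73, 89
n = 89; position = n/2 = 44.5.
This falls in the class 12 – <15: L = 12, F = 33, f = 22, h = 3.
Median ≈ 12 + ((44.5 − 33) / 22) × 3 = 13.5682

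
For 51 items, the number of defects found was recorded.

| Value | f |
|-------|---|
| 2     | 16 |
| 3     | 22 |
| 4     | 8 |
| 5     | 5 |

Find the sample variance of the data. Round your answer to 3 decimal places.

0.878

Values: 2, 3, 4, 5
n = 51, Σfx = 155, mean = 3.0392
Σfx² = 515
Σf(x − x̄)² = Σfx² − (Σfx)²/n = 515 − 155²/51 = 43.9216
Sample variance = 43.9216 / 50 = 0.8784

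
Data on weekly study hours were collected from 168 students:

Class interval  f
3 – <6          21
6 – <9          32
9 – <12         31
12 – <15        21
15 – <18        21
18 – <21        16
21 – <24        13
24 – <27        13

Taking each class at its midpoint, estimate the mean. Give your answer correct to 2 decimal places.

Midpoints: 4.5, 7.5, 10.5, 13.5, 16.5, 19.5, 22.5, 25.5
Σfm = 21×4.5 + 32×7.5 + 31×10.5 + 21×13.5 + 21×16.5 + 16×19.5 + 13×22.5 + 13×25.5 = 2226
n = Σf = 168
Mean = 2226 / 168 = 13.2500

13.25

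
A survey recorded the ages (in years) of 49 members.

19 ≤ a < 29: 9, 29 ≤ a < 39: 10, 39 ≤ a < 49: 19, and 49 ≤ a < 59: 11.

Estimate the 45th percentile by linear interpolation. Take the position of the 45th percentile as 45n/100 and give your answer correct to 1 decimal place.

Cumulative frequencies: 9, 19, 38, 49
n = 49; position = 45n/100 = 22.05.
This falls in the class 39 ≤ a < 49: L = 39, F = 19, f = 19, h = 10.
45th percentile ≈ 39 + ((22.05 − 19) / 19) × 10 = 40.6053

40.6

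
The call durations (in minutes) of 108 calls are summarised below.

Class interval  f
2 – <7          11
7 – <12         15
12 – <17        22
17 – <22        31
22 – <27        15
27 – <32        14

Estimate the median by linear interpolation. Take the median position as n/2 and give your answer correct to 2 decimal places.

17.97

Cumulative frequencies: 11, 26, 48, 79, 94, 108
n = 108; position = n/2 = 54.
This falls in the class 17 – <22: L = 17, F = 48, f = 31, h = 5.
Median ≈ 17 + ((54 − 48) / 31) × 5 = 17.9677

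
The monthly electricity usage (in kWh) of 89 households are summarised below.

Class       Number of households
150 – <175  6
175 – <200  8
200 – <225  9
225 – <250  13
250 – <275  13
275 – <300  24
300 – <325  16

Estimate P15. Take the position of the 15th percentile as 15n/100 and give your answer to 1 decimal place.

Cumulative frequencies: 6, 14, 23, 36, 49, 73, 89
n = 89; position = 15n/100 = 13.35.
This falls in the class 175 – <200: L = 175, F = 6, f = 8, h = 25.
15th percentile ≈ 175 + ((13.35 − 6) / 8) × 25 = 197.9688

198.0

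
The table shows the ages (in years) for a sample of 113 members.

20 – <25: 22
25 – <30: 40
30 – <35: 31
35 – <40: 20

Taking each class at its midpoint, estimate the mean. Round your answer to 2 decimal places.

Midpoints: 22.5, 27.5, 32.5, 37.5
Σfm = 22×22.5 + 40×27.5 + 31×32.5 + 20×37.5 = 3352.5
n = Σf = 113
Mean = 3352.5 / 113 = 29.6681

29.67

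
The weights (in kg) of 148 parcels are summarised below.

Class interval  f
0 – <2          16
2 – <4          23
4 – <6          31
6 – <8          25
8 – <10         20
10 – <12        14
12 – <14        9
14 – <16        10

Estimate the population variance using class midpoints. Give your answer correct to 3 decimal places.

Midpoints: 1, 3, 5, 7, 9, 11, 13, 15
n = 148, Σfm = 1016, mean = 6.8649
Σfm² = 9308
Σf(m − x̄)² = Σfm² − (Σfm)²/n = 9308 − 1016²/148 = 2333.2973
Population variance = 2333.2973 / 148 = 15.7655

15.766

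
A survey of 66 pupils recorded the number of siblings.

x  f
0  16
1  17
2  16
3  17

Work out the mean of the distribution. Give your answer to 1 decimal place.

Values: 0, 1, 2, 3
Σfx = 16×0 + 17×1 + 16×2 + 17×3 = 100
n = Σf = 66
Mean = 100 / 66 = 1.5152

1.5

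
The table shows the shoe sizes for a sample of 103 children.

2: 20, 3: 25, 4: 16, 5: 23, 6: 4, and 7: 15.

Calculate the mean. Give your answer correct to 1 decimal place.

Values: 2, 3, 4, 5, 6, 7
Σfx = 20×2 + 25×3 + 16×4 + 23×5 + 4×6 + 15×7 = 423
n = Σf = 103
Mean = 423 / 103 = 4.1068

4.1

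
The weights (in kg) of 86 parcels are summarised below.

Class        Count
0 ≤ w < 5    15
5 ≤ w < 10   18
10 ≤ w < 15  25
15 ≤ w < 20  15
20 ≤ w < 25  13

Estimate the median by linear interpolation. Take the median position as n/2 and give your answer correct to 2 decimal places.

Cumulative frequencies: 15, 33, 58, 73, 86
n = 86; position = n/2 = 43.
This falls in the class 10 ≤ w < 15: L = 10, F = 33, f = 25, h = 5.
Median ≈ 10 + ((43 − 33) / 25) × 5 = 12.0000

12.00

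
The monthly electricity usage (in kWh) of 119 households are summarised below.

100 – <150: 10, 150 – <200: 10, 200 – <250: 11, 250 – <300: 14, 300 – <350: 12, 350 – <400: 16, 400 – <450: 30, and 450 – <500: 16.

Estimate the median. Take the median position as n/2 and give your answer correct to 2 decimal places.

357.81

Cumulative frequencies: 10, 20, 31, 45, 57, 73, 103, 119
n = 119; position = n/2 = 59.5.
This falls in the class 350 – <400: L = 350, F = 57, f = 16, h = 50.
Median ≈ 350 + ((59.5 − 57) / 16) × 50 = 357.8125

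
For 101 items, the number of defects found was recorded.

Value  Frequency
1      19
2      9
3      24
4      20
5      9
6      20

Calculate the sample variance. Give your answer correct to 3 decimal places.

Values: 1, 2, 3, 4, 5, 6
n = 101, Σfx = 354, mean = 3.5050
Σfx² = 1536
Σf(x − x̄)² = Σfx² − (Σfx)²/n = 1536 − 354²/101 = 295.2475
Sample variance = 295.2475 / 100 = 2.9525

2.952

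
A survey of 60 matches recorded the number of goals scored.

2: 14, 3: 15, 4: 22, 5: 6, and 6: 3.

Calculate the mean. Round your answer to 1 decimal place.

Values: 2, 3, 4, 5, 6
Σfx = 14×2 + 15×3 + 22×4 + 6×5 + 3×6 = 209
n = Σf = 60
Mean = 209 / 60 = 3.4833

3.5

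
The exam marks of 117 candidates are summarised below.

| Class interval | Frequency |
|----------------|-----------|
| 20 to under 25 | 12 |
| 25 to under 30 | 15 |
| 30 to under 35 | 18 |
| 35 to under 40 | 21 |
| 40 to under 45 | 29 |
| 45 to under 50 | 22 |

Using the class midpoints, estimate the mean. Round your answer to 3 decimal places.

37.030

Midpoints: 22.5, 27.5, 32.5, 37.5, 42.5, 47.5
Σfm = 12×22.5 + 15×27.5 + 18×32.5 + 21×37.5 + 29×42.5 + 22×47.5 = 4332.5
n = Σf = 117
Mean = 4332.5 / 117 = 37.0299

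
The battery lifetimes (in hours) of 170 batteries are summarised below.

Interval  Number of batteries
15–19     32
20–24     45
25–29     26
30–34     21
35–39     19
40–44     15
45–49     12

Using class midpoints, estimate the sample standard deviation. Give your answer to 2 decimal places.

9.31

Midpoints: 17, 22, 27, 32, 37, 42, 47
n = 170, Σfm = 4805, mean = 28.2647
Σfm² = 150465
Σf(m − x̄)² = Σfm² − (Σfm)²/n = 150465 − 4805²/170 = 14653.0882
Sample variance = 14653.0882 / 169 = 86.7047
Standard deviation = √86.7047 = 9.3115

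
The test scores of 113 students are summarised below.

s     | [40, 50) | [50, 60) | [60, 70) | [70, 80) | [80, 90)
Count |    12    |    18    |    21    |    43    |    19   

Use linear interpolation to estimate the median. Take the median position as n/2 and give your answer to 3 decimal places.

71.279

Cumulative frequencies: 12, 30, 51, 94, 113
n = 113; position = n/2 = 56.5.
This falls in the class [70, 80): L = 70, F = 51, f = 43, h = 10.
Median ≈ 70 + ((56.5 − 51) / 43) × 10 = 71.2791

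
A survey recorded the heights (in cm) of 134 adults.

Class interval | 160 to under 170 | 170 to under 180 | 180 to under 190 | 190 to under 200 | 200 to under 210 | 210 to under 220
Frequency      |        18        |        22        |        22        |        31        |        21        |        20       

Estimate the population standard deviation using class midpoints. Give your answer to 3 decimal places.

Midpoints: 165, 175, 185, 195, 205, 215
n = 134, Σfm = 25540, mean = 190.5970
Σfm² = 4902550
Σf(m − x̄)² = Σfm² − (Σfm)²/n = 4902550 − 25540²/134 = 34702.2388
Population variance = 34702.2388 / 134 = 258.9719
Standard deviation = √258.9719 = 16.0926

16.093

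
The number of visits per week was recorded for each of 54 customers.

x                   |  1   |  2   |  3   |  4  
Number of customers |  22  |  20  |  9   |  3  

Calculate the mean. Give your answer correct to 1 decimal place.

Values: 1, 2, 3, 4
Σfx = 22×1 + 20×2 + 9×3 + 3×4 = 101
n = Σf = 54
Mean = 101 / 54 = 1.8704

1.9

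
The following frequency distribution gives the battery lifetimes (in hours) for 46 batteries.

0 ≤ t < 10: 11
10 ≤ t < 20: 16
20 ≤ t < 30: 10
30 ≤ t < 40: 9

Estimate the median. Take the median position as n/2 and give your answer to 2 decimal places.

Cumulative frequencies: 11, 27, 37, 46
n = 46; position = n/2 = 23.
This falls in the class 10 ≤ t < 20: L = 10, F = 11, f = 16, h = 10.
Median ≈ 10 + ((23 − 11) / 16) × 10 = 17.5000

17.50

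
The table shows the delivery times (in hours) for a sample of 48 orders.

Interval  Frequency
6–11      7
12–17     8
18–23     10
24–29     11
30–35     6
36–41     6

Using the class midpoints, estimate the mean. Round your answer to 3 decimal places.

22.875

Midpoints: 8.5, 14.5, 20.5, 26.5, 32.5, 38.5
Σfm = 7×8.5 + 8×14.5 + 10×20.5 + 11×26.5 + 6×32.5 + 6×38.5 = 1098
n = Σf = 48
Mean = 1098 / 48 = 22.8750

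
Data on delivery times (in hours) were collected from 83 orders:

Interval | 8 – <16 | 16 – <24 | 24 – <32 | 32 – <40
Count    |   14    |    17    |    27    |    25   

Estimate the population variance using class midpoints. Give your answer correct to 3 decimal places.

71.850

Midpoints: 12, 20, 28, 36
n = 83, Σfm = 2164, mean = 26.0723
Σfm² = 62384
Σf(m − x̄)² = Σfm² − (Σfm)²/n = 62384 − 2164²/83 = 5963.5663
Population variance = 5963.5663 / 83 = 71.8502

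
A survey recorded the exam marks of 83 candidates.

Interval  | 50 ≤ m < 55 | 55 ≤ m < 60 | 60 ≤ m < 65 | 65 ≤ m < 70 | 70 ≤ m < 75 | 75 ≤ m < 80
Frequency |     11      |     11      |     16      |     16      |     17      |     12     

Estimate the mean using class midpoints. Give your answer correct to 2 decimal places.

Midpoints: 52.5, 57.5, 62.5, 67.5, 72.5, 77.5
Σfm = 11×52.5 + 11×57.5 + 16×62.5 + 16×67.5 + 17×72.5 + 12×77.5 = 5452.5
n = Σf = 83
Mean = 5452.5 / 83 = 65.6928

65.69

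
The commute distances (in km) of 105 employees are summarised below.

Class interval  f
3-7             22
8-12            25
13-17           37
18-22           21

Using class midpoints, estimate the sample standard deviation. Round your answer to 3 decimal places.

Midpoints: 5, 10, 15, 20
n = 105, Σfm = 1335, mean = 12.7143
Σfm² = 19775
Σf(m − x̄)² = Σfm² − (Σfm)²/n = 19775 − 1335²/105 = 2801.4286
Sample variance = 2801.4286 / 104 = 26.9368
Standard deviation = √26.9368 = 5.1901

5.190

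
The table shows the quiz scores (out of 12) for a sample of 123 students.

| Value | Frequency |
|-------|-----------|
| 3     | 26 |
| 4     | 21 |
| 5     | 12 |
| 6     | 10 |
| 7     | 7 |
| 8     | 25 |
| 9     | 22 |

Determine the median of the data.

6

Cumulative frequencies: 26, 47, 59, 69, 76, 101, 123
n = 123, so the median is the value in position (n+1)/2 = 62.
Position 62 falls at value 6.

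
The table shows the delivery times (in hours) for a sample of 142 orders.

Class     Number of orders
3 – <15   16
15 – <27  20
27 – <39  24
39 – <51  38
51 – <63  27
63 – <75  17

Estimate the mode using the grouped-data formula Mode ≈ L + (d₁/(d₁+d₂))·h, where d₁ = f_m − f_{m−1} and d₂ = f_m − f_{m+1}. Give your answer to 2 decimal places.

45.72

Modal class: 39 – <51 (highest frequency 38).
d₁ = 38 − 24 = 14, d₂ = 38 − 27 = 11
Mode ≈ 39 + (14/(14+11)) × 12 = 39 + 6.7200 = 45.7200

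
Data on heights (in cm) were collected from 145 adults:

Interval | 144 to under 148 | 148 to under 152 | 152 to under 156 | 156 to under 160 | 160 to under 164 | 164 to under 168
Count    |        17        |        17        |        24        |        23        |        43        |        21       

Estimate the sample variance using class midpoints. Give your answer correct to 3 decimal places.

Midpoints: 146, 150, 154, 158, 162, 166
n = 145, Σfm = 22814, mean = 157.3379
Σfm² = 3595396
Σf(m − x̄)² = Σfm² − (Σfm)²/n = 3595396 − 22814²/145 = 5888.4414
Sample variance = 5888.4414 / 144 = 40.8920

40.892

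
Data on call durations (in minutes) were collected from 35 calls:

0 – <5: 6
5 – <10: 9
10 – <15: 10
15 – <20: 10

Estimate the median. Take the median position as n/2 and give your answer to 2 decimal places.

Cumulative frequencies: 6, 15, 25, 35
n = 35; position = n/2 = 17.5.
This falls in the class 10 – <15: L = 10, F = 15, f = 10, h = 5.
Median ≈ 10 + ((17.5 − 15) / 10) × 5 = 11.2500

11.25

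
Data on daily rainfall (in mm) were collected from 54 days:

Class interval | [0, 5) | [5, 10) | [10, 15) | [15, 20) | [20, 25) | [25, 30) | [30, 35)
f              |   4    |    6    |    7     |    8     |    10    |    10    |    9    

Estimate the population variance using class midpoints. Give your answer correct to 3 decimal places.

Midpoints: 2.5, 7.5, 12.5, 17.5, 22.5, 27.5, 32.5
n = 54, Σfm = 1075, mean = 19.9074
Σfm² = 26037.5
Σf(m − x̄)² = Σfm² − (Σfm)²/n = 26037.5 − 1075²/54 = 4637.0370
Population variance = 4637.0370 / 54 = 85.8711

85.871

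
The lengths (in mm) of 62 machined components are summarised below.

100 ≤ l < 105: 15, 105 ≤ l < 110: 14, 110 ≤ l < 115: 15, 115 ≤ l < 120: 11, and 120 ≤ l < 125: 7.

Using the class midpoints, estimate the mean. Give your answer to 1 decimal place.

Midpoints: 102.5, 107.5, 112.5, 117.5, 122.5
Σfm = 15×102.5 + 14×107.5 + 15×112.5 + 11×117.5 + 7×122.5 = 6880
n = Σf = 62
Mean = 6880 / 62 = 110.9677

111.0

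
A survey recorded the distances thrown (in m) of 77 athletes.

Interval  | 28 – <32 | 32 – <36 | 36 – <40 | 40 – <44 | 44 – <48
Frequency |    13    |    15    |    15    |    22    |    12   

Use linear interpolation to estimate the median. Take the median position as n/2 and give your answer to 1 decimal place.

38.8

Cumulative frequencies: 13, 28, 43, 65, 77
n = 77; position = n/2 = 38.5.
This falls in the class 36 – <40: L = 36, F = 28, f = 15, h = 4.
Median ≈ 36 + ((38.5 − 28) / 15) × 4 = 38.8000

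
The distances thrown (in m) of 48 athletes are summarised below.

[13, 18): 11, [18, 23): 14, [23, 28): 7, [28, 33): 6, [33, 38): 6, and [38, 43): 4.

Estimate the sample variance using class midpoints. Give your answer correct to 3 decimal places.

65.559

Midpoints: 15.5, 20.5, 25.5, 30.5, 35.5, 40.5
n = 48, Σfm = 1194, mean = 24.8750
Σfm² = 32782
Σf(m − x̄)² = Σfm² − (Σfm)²/n = 32782 − 1194²/48 = 3081.2500
Sample variance = 3081.2500 / 47 = 65.5585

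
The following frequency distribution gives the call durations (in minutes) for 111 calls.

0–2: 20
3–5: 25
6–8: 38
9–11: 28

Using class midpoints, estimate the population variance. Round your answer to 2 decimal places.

Midpoints: 1, 4, 7, 10
n = 111, Σfm = 666, mean = 6.0000
Σfm² = 5082
Σf(m − x̄)² = Σfm² − (Σfm)²/n = 5082 − 666²/111 = 1086.0000
Population variance = 1086.0000 / 111 = 9.7838

9.78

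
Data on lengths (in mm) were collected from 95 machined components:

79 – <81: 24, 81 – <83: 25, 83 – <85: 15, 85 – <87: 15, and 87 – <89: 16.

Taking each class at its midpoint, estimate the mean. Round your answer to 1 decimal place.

83.5

Midpoints: 80, 82, 84, 86, 88
Σfm = 24×80 + 25×82 + 15×84 + 15×86 + 16×88 = 7928
n = Σf = 95
Mean = 7928 / 95 = 83.4526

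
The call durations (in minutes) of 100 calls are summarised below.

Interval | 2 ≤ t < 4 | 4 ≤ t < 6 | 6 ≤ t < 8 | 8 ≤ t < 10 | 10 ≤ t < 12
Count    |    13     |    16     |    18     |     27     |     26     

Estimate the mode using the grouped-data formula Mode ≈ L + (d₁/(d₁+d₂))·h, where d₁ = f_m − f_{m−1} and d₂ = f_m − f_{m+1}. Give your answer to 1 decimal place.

Modal class: 8 ≤ t < 10 (highest frequency 27).
d₁ = 27 − 18 = 9, d₂ = 27 − 26 = 1
Mode ≈ 8 + (9/(9+1)) × 2 = 8 + 1.8000 = 9.8000

9.8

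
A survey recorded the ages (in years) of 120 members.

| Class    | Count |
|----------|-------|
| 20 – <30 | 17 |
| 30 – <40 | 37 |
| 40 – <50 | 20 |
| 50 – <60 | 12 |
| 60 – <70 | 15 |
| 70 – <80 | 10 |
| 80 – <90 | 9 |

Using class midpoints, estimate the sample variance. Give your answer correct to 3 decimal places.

Midpoints: 25, 35, 45, 55, 65, 75, 85
n = 120, Σfm = 5770, mean = 48.0833
Σfm² = 317400
Σf(m − x̄)² = Σfm² − (Σfm)²/n = 317400 − 5770²/120 = 39959.1667
Sample variance = 39959.1667 / 119 = 335.7913

335.791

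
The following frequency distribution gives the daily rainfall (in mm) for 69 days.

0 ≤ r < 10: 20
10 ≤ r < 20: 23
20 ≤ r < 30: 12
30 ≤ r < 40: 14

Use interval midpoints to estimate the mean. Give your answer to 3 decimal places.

Midpoints: 5, 15, 25, 35
Σfm = 20×5 + 23×15 + 12×25 + 14×35 = 1235
n = Σf = 69
Mean = 1235 / 69 = 17.8986

17.899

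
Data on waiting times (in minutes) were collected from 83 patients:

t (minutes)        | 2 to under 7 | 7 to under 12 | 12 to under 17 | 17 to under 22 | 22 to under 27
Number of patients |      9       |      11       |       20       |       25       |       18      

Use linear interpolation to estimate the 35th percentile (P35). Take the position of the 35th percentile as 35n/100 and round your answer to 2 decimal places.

14.26

Cumulative frequencies: 9, 20, 40, 65, 83
n = 83; position = 35n/100 = 29.05.
This falls in the class 12 to under 17: L = 12, F = 20, f = 20, h = 5.
35th percentile ≈ 12 + ((29.05 − 20) / 20) × 5 = 14.2625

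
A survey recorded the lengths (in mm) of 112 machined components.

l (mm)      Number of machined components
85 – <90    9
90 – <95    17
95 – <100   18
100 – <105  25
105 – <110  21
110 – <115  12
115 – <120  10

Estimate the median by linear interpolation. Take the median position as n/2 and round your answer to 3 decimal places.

102.400

Cumulative frequencies: 9, 26, 44, 69, 90, 102, 112
n = 112; position = n/2 = 56.
This falls in the class 100 – <105: L = 100, F = 44, f = 25, h = 5.
Median ≈ 100 + ((56 − 44) / 25) × 5 = 102.4000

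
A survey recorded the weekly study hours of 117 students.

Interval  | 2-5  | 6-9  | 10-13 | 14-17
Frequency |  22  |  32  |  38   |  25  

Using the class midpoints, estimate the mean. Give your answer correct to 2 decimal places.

Midpoints: 3.5, 7.5, 11.5, 15.5
Σfm = 22×3.5 + 32×7.5 + 38×11.5 + 25×15.5 = 1141.5
n = Σf = 117
Mean = 1141.5 / 117 = 9.7564

9.76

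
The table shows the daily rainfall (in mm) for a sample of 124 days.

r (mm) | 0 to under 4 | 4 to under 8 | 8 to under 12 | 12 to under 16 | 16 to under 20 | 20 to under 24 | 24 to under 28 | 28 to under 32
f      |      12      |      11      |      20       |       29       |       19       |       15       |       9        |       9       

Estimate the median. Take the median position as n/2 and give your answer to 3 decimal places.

Cumulative frequencies: 12, 23, 43, 72, 91, 106, 115, 124
n = 124; position = n/2 = 62.
This falls in the class 12 to under 16: L = 12, F = 43, f = 29, h = 4.
Median ≈ 12 + ((62 − 43) / 29) × 4 = 14.6207

14.621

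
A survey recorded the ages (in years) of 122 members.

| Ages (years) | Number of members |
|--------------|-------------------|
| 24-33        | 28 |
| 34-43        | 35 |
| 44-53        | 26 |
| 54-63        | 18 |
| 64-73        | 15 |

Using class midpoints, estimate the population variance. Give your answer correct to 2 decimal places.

172.00

Midpoints: 28.5, 38.5, 48.5, 58.5, 68.5
n = 122, Σfm = 5487, mean = 44.9754
Σfm² = 267764.5
Σf(m − x̄)² = Σfm² − (Σfm)²/n = 267764.5 − 5487²/122 = 20984.4262
Population variance = 20984.4262 / 122 = 172.0035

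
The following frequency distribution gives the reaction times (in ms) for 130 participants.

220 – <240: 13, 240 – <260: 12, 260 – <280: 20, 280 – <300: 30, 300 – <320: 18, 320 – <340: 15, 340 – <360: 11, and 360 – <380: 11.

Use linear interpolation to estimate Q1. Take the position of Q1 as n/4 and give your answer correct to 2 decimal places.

267.50

Cumulative frequencies: 13, 25, 45, 75, 93, 108, 119, 130
n = 130; position = n/4 = 32.5.
This falls in the class 260 – <280: L = 260, F = 25, f = 20, h = 20.
Lower quartile ≈ 260 + ((32.5 − 25) / 20) × 20 = 267.5000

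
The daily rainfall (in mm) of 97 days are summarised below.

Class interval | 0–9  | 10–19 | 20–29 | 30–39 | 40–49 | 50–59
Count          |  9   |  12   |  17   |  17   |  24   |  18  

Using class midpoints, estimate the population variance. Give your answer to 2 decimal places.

Midpoints: 4.5, 14.5, 24.5, 34.5, 44.5, 54.5
n = 97, Σfm = 3266.5, mean = 33.6753
Σfm² = 134134.25
Σf(m − x̄)² = Σfm² − (Σfm)²/n = 134134.25 − 3266.5²/97 = 24134.0206
Population variance = 24134.0206 / 97 = 248.8043

248.80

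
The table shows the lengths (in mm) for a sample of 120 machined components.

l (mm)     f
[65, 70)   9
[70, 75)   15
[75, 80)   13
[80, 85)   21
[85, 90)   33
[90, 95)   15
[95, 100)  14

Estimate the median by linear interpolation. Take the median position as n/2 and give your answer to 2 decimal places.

85.30

Cumulative frequencies: 9, 24, 37, 58, 91, 106, 120
n = 120; position = n/2 = 60.
This falls in the class [85, 90): L = 85, F = 58, f = 33, h = 5.
Median ≈ 85 + ((60 − 58) / 33) × 5 = 85.3030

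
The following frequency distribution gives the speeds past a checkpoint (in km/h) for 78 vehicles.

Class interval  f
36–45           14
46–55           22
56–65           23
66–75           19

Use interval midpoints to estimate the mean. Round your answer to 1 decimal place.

Midpoints: 40.5, 50.5, 60.5, 70.5
Σfm = 14×40.5 + 22×50.5 + 23×60.5 + 19×70.5 = 4409
n = Σf = 78
Mean = 4409 / 78 = 56.5256

56.5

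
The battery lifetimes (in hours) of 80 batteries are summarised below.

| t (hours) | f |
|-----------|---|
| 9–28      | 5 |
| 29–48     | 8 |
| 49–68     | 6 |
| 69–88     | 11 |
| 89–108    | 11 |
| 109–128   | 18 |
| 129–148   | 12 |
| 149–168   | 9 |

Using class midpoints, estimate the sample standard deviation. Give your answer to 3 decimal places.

41.120

Midpoints: 18.5, 38.5, 58.5, 78.5, 98.5, 118.5, 138.5, 158.5
n = 80, Σfm = 7920, mean = 99.0000
Σfm² = 917660
Σf(m − x̄)² = Σfm² − (Σfm)²/n = 917660 − 7920²/80 = 133580.0000
Sample variance = 133580.0000 / 79 = 1690.8861
Standard deviation = √1690.8861 = 41.1204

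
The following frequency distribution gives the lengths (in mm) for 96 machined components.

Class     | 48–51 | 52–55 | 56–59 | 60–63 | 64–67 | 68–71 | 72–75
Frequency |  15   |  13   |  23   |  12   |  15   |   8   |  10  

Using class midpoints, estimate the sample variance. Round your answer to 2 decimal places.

Midpoints: 49.5, 53.5, 57.5, 61.5, 65.5, 69.5, 73.5
n = 96, Σfm = 5772, mean = 60.1250
Σfm² = 352412
Σf(m − x̄)² = Σfm² − (Σfm)²/n = 352412 − 5772²/96 = 5370.5000
Sample variance = 5370.5000 / 95 = 56.5316

56.53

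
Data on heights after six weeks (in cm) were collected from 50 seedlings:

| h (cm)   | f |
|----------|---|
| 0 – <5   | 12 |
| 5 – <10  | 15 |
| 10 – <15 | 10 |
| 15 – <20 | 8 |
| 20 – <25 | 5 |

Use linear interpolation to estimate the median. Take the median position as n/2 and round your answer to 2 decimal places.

9.33

Cumulative frequencies: 12, 27, 37, 45, 50
n = 50; position = n/2 = 25.
This falls in the class 5 – <10: L = 5, F = 12, f = 15, h = 5.
Median ≈ 5 + ((25 − 12) / 15) × 5 = 9.3333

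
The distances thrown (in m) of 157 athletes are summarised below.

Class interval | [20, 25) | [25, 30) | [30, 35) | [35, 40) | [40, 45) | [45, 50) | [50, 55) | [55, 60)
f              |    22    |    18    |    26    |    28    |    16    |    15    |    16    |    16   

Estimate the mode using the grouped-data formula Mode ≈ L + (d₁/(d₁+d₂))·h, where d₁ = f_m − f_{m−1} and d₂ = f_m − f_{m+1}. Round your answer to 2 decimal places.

35.71

Modal class: [35, 40) (highest frequency 28).
d₁ = 28 − 26 = 2, d₂ = 28 − 16 = 12
Mode ≈ 35 + (2/(2+12)) × 5 = 35 + 0.7143 = 35.7143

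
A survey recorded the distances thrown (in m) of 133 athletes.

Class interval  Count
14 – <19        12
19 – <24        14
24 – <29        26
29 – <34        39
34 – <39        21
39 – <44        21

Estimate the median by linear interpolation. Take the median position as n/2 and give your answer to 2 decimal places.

30.86

Cumulative frequencies: 12, 26, 52, 91, 112, 133
n = 133; position = n/2 = 66.5.
This falls in the class 29 – <34: L = 29, F = 52, f = 39, h = 5.
Median ≈ 29 + ((66.5 − 52) / 39) × 5 = 30.8590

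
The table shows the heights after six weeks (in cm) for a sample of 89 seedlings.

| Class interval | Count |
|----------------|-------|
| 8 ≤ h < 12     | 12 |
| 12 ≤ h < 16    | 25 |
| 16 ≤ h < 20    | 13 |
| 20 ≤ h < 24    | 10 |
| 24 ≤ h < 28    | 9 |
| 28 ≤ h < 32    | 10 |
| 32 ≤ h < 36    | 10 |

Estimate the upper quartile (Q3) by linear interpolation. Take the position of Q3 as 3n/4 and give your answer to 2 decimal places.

Cumulative frequencies: 12, 37, 50, 60, 69, 79, 89
n = 89; position = 3n/4 = 66.75.
This falls in the class 24 ≤ h < 28: L = 24, F = 60, f = 9, h = 4.
Upper quartile ≈ 24 + ((66.75 − 60) / 9) × 4 = 27.0000

27.00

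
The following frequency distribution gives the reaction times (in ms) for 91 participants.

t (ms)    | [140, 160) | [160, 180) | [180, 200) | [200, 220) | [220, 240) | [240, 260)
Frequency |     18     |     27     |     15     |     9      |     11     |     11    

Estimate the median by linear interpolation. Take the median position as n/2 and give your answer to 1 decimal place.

Cumulative frequencies: 18, 45, 60, 69, 80, 91
n = 91; position = n/2 = 45.5.
This falls in the class [180, 200): L = 180, F = 45, f = 15, h = 20.
Median ≈ 180 + ((45.5 − 45) / 15) × 20 = 180.6667

180.7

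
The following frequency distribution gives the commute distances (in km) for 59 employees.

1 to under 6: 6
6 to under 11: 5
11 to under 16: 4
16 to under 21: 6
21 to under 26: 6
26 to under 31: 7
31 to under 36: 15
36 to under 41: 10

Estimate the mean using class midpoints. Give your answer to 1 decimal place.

Midpoints: 3.5, 8.5, 13.5, 18.5, 23.5, 28.5, 33.5, 38.5
Σfm = 6×3.5 + 5×8.5 + 4×13.5 + 6×18.5 + 6×23.5 + 7×28.5 + 15×33.5 + 10×38.5 = 1456.5
n = Σf = 59
Mean = 1456.5 / 59 = 24.6864

24.7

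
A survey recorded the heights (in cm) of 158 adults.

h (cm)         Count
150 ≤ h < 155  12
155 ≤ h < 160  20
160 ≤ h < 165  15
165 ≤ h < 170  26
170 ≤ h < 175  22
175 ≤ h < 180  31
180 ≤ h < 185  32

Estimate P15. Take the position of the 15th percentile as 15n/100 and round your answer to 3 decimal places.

Cumulative frequencies: 12, 32, 47, 73, 95, 126, 158
n = 158; position = 15n/100 = 23.7.
This falls in the class 155 ≤ h < 160: L = 155, F = 12, f = 20, h = 5.
15th percentile ≈ 155 + ((23.7 − 12) / 20) × 5 = 157.9250

157.925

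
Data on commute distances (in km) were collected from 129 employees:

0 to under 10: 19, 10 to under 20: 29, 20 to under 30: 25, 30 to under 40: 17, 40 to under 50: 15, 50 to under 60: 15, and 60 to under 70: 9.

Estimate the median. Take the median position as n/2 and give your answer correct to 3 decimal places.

Cumulative frequencies: 19, 48, 73, 90, 105, 120, 129
n = 129; position = n/2 = 64.5.
This falls in the class 20 to under 30: L = 20, F = 48, f = 25, h = 10.
Median ≈ 20 + ((64.5 − 48) / 25) × 10 = 26.6000

26.600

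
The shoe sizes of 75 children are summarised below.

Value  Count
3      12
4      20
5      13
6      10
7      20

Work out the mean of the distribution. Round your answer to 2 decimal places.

Values: 3, 4, 5, 6, 7
Σfx = 12×3 + 20×4 + 13×5 + 10×6 + 20×7 = 381
n = Σf = 75
Mean = 381 / 75 = 5.0800

5.08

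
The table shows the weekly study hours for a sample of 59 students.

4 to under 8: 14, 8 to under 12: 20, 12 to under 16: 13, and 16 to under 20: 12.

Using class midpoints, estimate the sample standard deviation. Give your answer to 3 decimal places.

Midpoints: 6, 10, 14, 18
n = 59, Σfm = 682, mean = 11.5593
Σfm² = 8940
Σf(m − x̄)² = Σfm² − (Σfm)²/n = 8940 − 682²/59 = 1056.5424
Sample variance = 1056.5424 / 58 = 18.2162
Standard deviation = √18.2162 = 4.2680

4.268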